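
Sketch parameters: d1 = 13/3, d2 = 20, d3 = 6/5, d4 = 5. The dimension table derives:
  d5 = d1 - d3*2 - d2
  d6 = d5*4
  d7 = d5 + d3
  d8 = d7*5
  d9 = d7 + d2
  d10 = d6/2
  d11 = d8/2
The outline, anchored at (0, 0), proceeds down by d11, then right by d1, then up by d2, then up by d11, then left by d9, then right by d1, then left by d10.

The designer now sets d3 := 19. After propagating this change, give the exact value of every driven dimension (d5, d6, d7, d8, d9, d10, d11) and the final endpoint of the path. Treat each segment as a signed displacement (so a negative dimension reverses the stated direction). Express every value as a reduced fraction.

Apply edit: d3 := 19
  d5 = d1 - d3*2 - d2 = -161/3
  d6 = d5*4 = -644/3
  d7 = d5 + d3 = -104/3
  d8 = d7*5 = -520/3
  d9 = d7 + d2 = -44/3
  d10 = d6/2 = -322/3
  d11 = d8/2 = -260/3
Walk from origin (0, 0):
  seg 1: down by d11 = -260/3 → (0, 260/3)
  seg 2: right by d1 = 13/3 → (13/3, 260/3)
  seg 3: up by d2 = 20 → (13/3, 320/3)
  seg 4: up by d11 = -260/3 → (13/3, 20)
  seg 5: left by d9 = -44/3 → (19, 20)
  seg 6: right by d1 = 13/3 → (70/3, 20)
  seg 7: left by d10 = -322/3 → (392/3, 20)

d5 = -161/3
d6 = -644/3
d7 = -104/3
d8 = -520/3
d9 = -44/3
d10 = -322/3
d11 = -260/3
endpoint = (392/3, 20)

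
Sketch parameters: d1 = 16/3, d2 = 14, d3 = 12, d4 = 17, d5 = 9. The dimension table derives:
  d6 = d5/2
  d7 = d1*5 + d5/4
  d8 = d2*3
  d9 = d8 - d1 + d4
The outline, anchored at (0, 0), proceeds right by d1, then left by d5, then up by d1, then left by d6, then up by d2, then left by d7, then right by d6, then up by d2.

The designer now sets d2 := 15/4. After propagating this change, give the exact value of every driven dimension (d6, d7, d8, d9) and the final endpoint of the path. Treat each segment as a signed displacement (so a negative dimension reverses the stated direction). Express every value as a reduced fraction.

Apply edit: d2 := 15/4
  d6 = d5/2 = 9/2
  d7 = d1*5 + d5/4 = 347/12
  d8 = d2*3 = 45/4
  d9 = d8 - d1 + d4 = 275/12
Walk from origin (0, 0):
  seg 1: right by d1 = 16/3 → (16/3, 0)
  seg 2: left by d5 = 9 → (-11/3, 0)
  seg 3: up by d1 = 16/3 → (-11/3, 16/3)
  seg 4: left by d6 = 9/2 → (-49/6, 16/3)
  seg 5: up by d2 = 15/4 → (-49/6, 109/12)
  seg 6: left by d7 = 347/12 → (-445/12, 109/12)
  seg 7: right by d6 = 9/2 → (-391/12, 109/12)
  seg 8: up by d2 = 15/4 → (-391/12, 77/6)

d6 = 9/2
d7 = 347/12
d8 = 45/4
d9 = 275/12
endpoint = (-391/12, 77/6)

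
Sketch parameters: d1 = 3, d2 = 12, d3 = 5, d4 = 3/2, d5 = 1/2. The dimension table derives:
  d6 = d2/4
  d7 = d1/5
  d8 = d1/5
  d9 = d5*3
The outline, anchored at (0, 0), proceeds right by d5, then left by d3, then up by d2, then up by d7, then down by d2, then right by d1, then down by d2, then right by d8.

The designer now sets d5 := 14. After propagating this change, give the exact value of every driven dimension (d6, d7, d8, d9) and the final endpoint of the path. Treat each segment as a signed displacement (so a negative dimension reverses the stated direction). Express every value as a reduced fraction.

Apply edit: d5 := 14
  d6 = d2/4 = 3
  d7 = d1/5 = 3/5
  d8 = d1/5 = 3/5
  d9 = d5*3 = 42
Walk from origin (0, 0):
  seg 1: right by d5 = 14 → (14, 0)
  seg 2: left by d3 = 5 → (9, 0)
  seg 3: up by d2 = 12 → (9, 12)
  seg 4: up by d7 = 3/5 → (9, 63/5)
  seg 5: down by d2 = 12 → (9, 3/5)
  seg 6: right by d1 = 3 → (12, 3/5)
  seg 7: down by d2 = 12 → (12, -57/5)
  seg 8: right by d8 = 3/5 → (63/5, -57/5)

d6 = 3
d7 = 3/5
d8 = 3/5
d9 = 42
endpoint = (63/5, -57/5)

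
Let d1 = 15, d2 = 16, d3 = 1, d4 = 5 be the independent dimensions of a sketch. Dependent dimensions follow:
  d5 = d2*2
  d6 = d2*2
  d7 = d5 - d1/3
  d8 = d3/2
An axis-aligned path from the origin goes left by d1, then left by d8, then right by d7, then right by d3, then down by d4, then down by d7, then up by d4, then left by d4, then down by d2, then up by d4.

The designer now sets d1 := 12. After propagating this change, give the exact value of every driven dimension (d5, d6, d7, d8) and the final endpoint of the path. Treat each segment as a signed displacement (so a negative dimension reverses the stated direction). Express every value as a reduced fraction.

Apply edit: d1 := 12
  d5 = d2*2 = 32
  d6 = d2*2 = 32
  d7 = d5 - d1/3 = 28
  d8 = d3/2 = 1/2
Walk from origin (0, 0):
  seg 1: left by d1 = 12 → (-12, 0)
  seg 2: left by d8 = 1/2 → (-25/2, 0)
  seg 3: right by d7 = 28 → (31/2, 0)
  seg 4: right by d3 = 1 → (33/2, 0)
  seg 5: down by d4 = 5 → (33/2, -5)
  seg 6: down by d7 = 28 → (33/2, -33)
  seg 7: up by d4 = 5 → (33/2, -28)
  seg 8: left by d4 = 5 → (23/2, -28)
  seg 9: down by d2 = 16 → (23/2, -44)
  seg 10: up by d4 = 5 → (23/2, -39)

d5 = 32
d6 = 32
d7 = 28
d8 = 1/2
endpoint = (23/2, -39)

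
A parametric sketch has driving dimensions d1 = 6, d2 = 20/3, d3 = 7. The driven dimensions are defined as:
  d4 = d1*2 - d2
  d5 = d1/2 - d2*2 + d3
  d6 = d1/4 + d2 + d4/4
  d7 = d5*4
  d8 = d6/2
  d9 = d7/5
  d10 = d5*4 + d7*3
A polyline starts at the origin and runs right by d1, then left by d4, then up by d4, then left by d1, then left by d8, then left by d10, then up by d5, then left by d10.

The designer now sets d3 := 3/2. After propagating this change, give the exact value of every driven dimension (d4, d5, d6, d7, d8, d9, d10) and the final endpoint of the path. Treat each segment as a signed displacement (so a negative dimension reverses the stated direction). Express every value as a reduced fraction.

Apply edit: d3 := 3/2
  d4 = d1*2 - d2 = 16/3
  d5 = d1/2 - d2*2 + d3 = -53/6
  d6 = d1/4 + d2 + d4/4 = 19/2
  d7 = d5*4 = -106/3
  d8 = d6/2 = 19/4
  d9 = d7/5 = -106/15
  d10 = d5*4 + d7*3 = -424/3
Walk from origin (0, 0):
  seg 1: right by d1 = 6 → (6, 0)
  seg 2: left by d4 = 16/3 → (2/3, 0)
  seg 3: up by d4 = 16/3 → (2/3, 16/3)
  seg 4: left by d1 = 6 → (-16/3, 16/3)
  seg 5: left by d8 = 19/4 → (-121/12, 16/3)
  seg 6: left by d10 = -424/3 → (525/4, 16/3)
  seg 7: up by d5 = -53/6 → (525/4, -7/2)
  seg 8: left by d10 = -424/3 → (3271/12, -7/2)

d4 = 16/3
d5 = -53/6
d6 = 19/2
d7 = -106/3
d8 = 19/4
d9 = -106/15
d10 = -424/3
endpoint = (3271/12, -7/2)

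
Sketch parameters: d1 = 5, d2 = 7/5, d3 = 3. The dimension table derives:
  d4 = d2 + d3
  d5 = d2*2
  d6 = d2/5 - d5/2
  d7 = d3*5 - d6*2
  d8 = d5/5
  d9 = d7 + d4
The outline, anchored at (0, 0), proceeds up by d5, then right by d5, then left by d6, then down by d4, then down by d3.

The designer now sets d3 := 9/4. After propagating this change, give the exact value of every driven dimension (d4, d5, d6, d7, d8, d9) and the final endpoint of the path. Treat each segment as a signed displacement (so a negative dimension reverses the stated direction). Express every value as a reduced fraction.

d4 = 73/20
d5 = 14/5
d6 = -28/25
d7 = 1349/100
d8 = 14/25
d9 = 857/50
endpoint = (98/25, -31/10)

Apply edit: d3 := 9/4
  d4 = d2 + d3 = 73/20
  d5 = d2*2 = 14/5
  d6 = d2/5 - d5/2 = -28/25
  d7 = d3*5 - d6*2 = 1349/100
  d8 = d5/5 = 14/25
  d9 = d7 + d4 = 857/50
Walk from origin (0, 0):
  seg 1: up by d5 = 14/5 → (0, 14/5)
  seg 2: right by d5 = 14/5 → (14/5, 14/5)
  seg 3: left by d6 = -28/25 → (98/25, 14/5)
  seg 4: down by d4 = 73/20 → (98/25, -17/20)
  seg 5: down by d3 = 9/4 → (98/25, -31/10)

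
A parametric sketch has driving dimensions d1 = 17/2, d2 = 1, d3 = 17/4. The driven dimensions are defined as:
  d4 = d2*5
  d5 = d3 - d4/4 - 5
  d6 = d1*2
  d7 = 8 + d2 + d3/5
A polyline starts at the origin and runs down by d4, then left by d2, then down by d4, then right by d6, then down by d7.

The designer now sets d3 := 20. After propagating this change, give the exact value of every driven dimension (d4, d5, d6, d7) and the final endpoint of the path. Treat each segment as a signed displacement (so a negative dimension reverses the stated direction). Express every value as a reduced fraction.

Apply edit: d3 := 20
  d4 = d2*5 = 5
  d5 = d3 - d4/4 - 5 = 55/4
  d6 = d1*2 = 17
  d7 = 8 + d2 + d3/5 = 13
Walk from origin (0, 0):
  seg 1: down by d4 = 5 → (0, -5)
  seg 2: left by d2 = 1 → (-1, -5)
  seg 3: down by d4 = 5 → (-1, -10)
  seg 4: right by d6 = 17 → (16, -10)
  seg 5: down by d7 = 13 → (16, -23)

d4 = 5
d5 = 55/4
d6 = 17
d7 = 13
endpoint = (16, -23)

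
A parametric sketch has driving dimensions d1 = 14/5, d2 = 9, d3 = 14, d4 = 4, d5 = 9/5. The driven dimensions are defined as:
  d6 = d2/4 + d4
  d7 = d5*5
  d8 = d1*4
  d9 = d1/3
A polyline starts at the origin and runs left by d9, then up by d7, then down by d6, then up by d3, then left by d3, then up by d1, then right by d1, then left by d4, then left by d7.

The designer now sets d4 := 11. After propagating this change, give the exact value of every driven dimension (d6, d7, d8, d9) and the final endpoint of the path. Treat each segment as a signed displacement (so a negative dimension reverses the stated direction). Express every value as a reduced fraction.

Apply edit: d4 := 11
  d6 = d2/4 + d4 = 53/4
  d7 = d5*5 = 9
  d8 = d1*4 = 56/5
  d9 = d1/3 = 14/15
Walk from origin (0, 0):
  seg 1: left by d9 = 14/15 → (-14/15, 0)
  seg 2: up by d7 = 9 → (-14/15, 9)
  seg 3: down by d6 = 53/4 → (-14/15, -17/4)
  seg 4: up by d3 = 14 → (-14/15, 39/4)
  seg 5: left by d3 = 14 → (-224/15, 39/4)
  seg 6: up by d1 = 14/5 → (-224/15, 251/20)
  seg 7: right by d1 = 14/5 → (-182/15, 251/20)
  seg 8: left by d4 = 11 → (-347/15, 251/20)
  seg 9: left by d7 = 9 → (-482/15, 251/20)

d6 = 53/4
d7 = 9
d8 = 56/5
d9 = 14/15
endpoint = (-482/15, 251/20)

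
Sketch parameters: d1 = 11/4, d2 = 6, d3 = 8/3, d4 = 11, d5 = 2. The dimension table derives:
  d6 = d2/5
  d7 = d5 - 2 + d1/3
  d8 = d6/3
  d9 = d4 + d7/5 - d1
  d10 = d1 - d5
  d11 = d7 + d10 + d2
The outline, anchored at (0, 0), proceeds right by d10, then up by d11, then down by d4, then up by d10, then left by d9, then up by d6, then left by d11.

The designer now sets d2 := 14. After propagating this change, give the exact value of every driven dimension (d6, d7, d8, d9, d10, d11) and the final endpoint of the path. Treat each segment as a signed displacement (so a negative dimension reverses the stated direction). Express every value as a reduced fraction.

d6 = 14/5
d7 = 11/12
d8 = 14/15
d9 = 253/30
d10 = 3/4
d11 = 47/3
endpoint = (-467/20, 493/60)

Apply edit: d2 := 14
  d6 = d2/5 = 14/5
  d7 = d5 - 2 + d1/3 = 11/12
  d8 = d6/3 = 14/15
  d9 = d4 + d7/5 - d1 = 253/30
  d10 = d1 - d5 = 3/4
  d11 = d7 + d10 + d2 = 47/3
Walk from origin (0, 0):
  seg 1: right by d10 = 3/4 → (3/4, 0)
  seg 2: up by d11 = 47/3 → (3/4, 47/3)
  seg 3: down by d4 = 11 → (3/4, 14/3)
  seg 4: up by d10 = 3/4 → (3/4, 65/12)
  seg 5: left by d9 = 253/30 → (-461/60, 65/12)
  seg 6: up by d6 = 14/5 → (-461/60, 493/60)
  seg 7: left by d11 = 47/3 → (-467/20, 493/60)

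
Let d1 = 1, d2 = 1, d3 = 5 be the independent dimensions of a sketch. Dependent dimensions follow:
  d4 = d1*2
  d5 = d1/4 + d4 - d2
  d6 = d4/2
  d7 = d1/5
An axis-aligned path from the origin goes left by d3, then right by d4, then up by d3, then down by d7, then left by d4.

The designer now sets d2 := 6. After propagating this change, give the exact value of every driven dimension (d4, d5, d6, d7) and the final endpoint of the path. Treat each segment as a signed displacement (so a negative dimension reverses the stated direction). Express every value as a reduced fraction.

Apply edit: d2 := 6
  d4 = d1*2 = 2
  d5 = d1/4 + d4 - d2 = -15/4
  d6 = d4/2 = 1
  d7 = d1/5 = 1/5
Walk from origin (0, 0):
  seg 1: left by d3 = 5 → (-5, 0)
  seg 2: right by d4 = 2 → (-3, 0)
  seg 3: up by d3 = 5 → (-3, 5)
  seg 4: down by d7 = 1/5 → (-3, 24/5)
  seg 5: left by d4 = 2 → (-5, 24/5)

d4 = 2
d5 = -15/4
d6 = 1
d7 = 1/5
endpoint = (-5, 24/5)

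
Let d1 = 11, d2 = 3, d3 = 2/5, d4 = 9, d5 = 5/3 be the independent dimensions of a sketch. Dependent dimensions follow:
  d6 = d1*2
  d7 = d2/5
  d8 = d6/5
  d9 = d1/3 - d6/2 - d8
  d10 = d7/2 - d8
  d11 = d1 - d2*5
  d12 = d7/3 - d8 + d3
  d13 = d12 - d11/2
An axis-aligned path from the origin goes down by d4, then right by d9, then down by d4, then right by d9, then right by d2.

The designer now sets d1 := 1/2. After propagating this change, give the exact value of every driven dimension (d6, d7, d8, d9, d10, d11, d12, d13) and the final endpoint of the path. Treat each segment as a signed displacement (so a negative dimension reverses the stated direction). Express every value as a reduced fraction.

d6 = 1
d7 = 3/5
d8 = 1/5
d9 = -8/15
d10 = 1/10
d11 = -29/2
d12 = 2/5
d13 = 153/20
endpoint = (29/15, -18)

Apply edit: d1 := 1/2
  d6 = d1*2 = 1
  d7 = d2/5 = 3/5
  d8 = d6/5 = 1/5
  d9 = d1/3 - d6/2 - d8 = -8/15
  d10 = d7/2 - d8 = 1/10
  d11 = d1 - d2*5 = -29/2
  d12 = d7/3 - d8 + d3 = 2/5
  d13 = d12 - d11/2 = 153/20
Walk from origin (0, 0):
  seg 1: down by d4 = 9 → (0, -9)
  seg 2: right by d9 = -8/15 → (-8/15, -9)
  seg 3: down by d4 = 9 → (-8/15, -18)
  seg 4: right by d9 = -8/15 → (-16/15, -18)
  seg 5: right by d2 = 3 → (29/15, -18)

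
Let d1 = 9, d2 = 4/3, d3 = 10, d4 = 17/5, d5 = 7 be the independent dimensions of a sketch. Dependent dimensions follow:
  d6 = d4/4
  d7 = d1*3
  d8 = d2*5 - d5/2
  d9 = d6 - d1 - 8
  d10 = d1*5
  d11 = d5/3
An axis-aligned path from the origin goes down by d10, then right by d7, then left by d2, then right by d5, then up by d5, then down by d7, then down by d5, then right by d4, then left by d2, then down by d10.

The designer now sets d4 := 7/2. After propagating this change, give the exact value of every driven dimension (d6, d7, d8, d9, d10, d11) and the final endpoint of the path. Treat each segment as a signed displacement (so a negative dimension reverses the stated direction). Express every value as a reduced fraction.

d6 = 7/8
d7 = 27
d8 = 19/6
d9 = -129/8
d10 = 45
d11 = 7/3
endpoint = (209/6, -117)

Apply edit: d4 := 7/2
  d6 = d4/4 = 7/8
  d7 = d1*3 = 27
  d8 = d2*5 - d5/2 = 19/6
  d9 = d6 - d1 - 8 = -129/8
  d10 = d1*5 = 45
  d11 = d5/3 = 7/3
Walk from origin (0, 0):
  seg 1: down by d10 = 45 → (0, -45)
  seg 2: right by d7 = 27 → (27, -45)
  seg 3: left by d2 = 4/3 → (77/3, -45)
  seg 4: right by d5 = 7 → (98/3, -45)
  seg 5: up by d5 = 7 → (98/3, -38)
  seg 6: down by d7 = 27 → (98/3, -65)
  seg 7: down by d5 = 7 → (98/3, -72)
  seg 8: right by d4 = 7/2 → (217/6, -72)
  seg 9: left by d2 = 4/3 → (209/6, -72)
  seg 10: down by d10 = 45 → (209/6, -117)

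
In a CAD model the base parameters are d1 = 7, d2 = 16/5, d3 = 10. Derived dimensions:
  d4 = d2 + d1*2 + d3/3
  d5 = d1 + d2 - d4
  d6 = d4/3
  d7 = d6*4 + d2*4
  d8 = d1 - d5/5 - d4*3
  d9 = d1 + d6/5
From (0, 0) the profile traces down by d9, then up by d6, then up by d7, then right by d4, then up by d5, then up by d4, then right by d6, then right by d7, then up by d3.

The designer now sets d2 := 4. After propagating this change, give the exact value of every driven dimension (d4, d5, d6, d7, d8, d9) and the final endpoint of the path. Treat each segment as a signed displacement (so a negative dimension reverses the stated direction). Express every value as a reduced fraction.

Apply edit: d2 := 4
  d4 = d2 + d1*2 + d3/3 = 64/3
  d5 = d1 + d2 - d4 = -31/3
  d6 = d4/3 = 64/9
  d7 = d6*4 + d2*4 = 400/9
  d8 = d1 - d5/5 - d4*3 = -824/15
  d9 = d1 + d6/5 = 379/45
Walk from origin (0, 0):
  seg 1: down by d9 = 379/45 → (0, -379/45)
  seg 2: up by d6 = 64/9 → (0, -59/45)
  seg 3: up by d7 = 400/9 → (0, 647/15)
  seg 4: right by d4 = 64/3 → (64/3, 647/15)
  seg 5: up by d5 = -31/3 → (64/3, 164/5)
  seg 6: up by d4 = 64/3 → (64/3, 812/15)
  seg 7: right by d6 = 64/9 → (256/9, 812/15)
  seg 8: right by d7 = 400/9 → (656/9, 812/15)
  seg 9: up by d3 = 10 → (656/9, 962/15)

d4 = 64/3
d5 = -31/3
d6 = 64/9
d7 = 400/9
d8 = -824/15
d9 = 379/45
endpoint = (656/9, 962/15)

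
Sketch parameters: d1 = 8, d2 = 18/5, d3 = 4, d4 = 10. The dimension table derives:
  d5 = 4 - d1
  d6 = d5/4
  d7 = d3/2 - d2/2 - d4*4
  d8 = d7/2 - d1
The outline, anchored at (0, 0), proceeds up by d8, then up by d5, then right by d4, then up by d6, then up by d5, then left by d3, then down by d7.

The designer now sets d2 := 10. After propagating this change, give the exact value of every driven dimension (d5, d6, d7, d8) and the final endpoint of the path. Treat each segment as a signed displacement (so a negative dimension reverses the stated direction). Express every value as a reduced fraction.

Apply edit: d2 := 10
  d5 = 4 - d1 = -4
  d6 = d5/4 = -1
  d7 = d3/2 - d2/2 - d4*4 = -43
  d8 = d7/2 - d1 = -59/2
Walk from origin (0, 0):
  seg 1: up by d8 = -59/2 → (0, -59/2)
  seg 2: up by d5 = -4 → (0, -67/2)
  seg 3: right by d4 = 10 → (10, -67/2)
  seg 4: up by d6 = -1 → (10, -69/2)
  seg 5: up by d5 = -4 → (10, -77/2)
  seg 6: left by d3 = 4 → (6, -77/2)
  seg 7: down by d7 = -43 → (6, 9/2)

d5 = -4
d6 = -1
d7 = -43
d8 = -59/2
endpoint = (6, 9/2)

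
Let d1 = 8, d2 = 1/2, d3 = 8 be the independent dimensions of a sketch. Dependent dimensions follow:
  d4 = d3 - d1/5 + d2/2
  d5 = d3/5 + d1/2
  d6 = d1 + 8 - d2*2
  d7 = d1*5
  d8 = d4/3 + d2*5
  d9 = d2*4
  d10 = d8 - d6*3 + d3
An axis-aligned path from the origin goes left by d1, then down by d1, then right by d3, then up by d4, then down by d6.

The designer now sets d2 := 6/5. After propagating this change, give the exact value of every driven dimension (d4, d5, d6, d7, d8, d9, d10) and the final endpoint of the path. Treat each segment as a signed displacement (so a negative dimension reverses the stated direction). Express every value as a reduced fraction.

Apply edit: d2 := 6/5
  d4 = d3 - d1/5 + d2/2 = 7
  d5 = d3/5 + d1/2 = 28/5
  d6 = d1 + 8 - d2*2 = 68/5
  d7 = d1*5 = 40
  d8 = d4/3 + d2*5 = 25/3
  d9 = d2*4 = 24/5
  d10 = d8 - d6*3 + d3 = -367/15
Walk from origin (0, 0):
  seg 1: left by d1 = 8 → (-8, 0)
  seg 2: down by d1 = 8 → (-8, -8)
  seg 3: right by d3 = 8 → (0, -8)
  seg 4: up by d4 = 7 → (0, -1)
  seg 5: down by d6 = 68/5 → (0, -73/5)

d4 = 7
d5 = 28/5
d6 = 68/5
d7 = 40
d8 = 25/3
d9 = 24/5
d10 = -367/15
endpoint = (0, -73/5)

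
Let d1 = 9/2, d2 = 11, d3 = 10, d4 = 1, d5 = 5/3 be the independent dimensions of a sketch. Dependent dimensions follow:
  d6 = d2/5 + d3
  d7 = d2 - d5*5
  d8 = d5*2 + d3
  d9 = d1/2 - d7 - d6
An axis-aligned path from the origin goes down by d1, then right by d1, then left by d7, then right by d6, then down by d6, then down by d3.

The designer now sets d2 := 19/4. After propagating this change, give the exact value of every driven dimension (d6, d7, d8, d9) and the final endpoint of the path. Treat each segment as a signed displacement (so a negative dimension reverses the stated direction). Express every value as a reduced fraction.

Apply edit: d2 := 19/4
  d6 = d2/5 + d3 = 219/20
  d7 = d2 - d5*5 = -43/12
  d8 = d5*2 + d3 = 40/3
  d9 = d1/2 - d7 - d6 = -307/60
Walk from origin (0, 0):
  seg 1: down by d1 = 9/2 → (0, -9/2)
  seg 2: right by d1 = 9/2 → (9/2, -9/2)
  seg 3: left by d7 = -43/12 → (97/12, -9/2)
  seg 4: right by d6 = 219/20 → (571/30, -9/2)
  seg 5: down by d6 = 219/20 → (571/30, -309/20)
  seg 6: down by d3 = 10 → (571/30, -509/20)

d6 = 219/20
d7 = -43/12
d8 = 40/3
d9 = -307/60
endpoint = (571/30, -509/20)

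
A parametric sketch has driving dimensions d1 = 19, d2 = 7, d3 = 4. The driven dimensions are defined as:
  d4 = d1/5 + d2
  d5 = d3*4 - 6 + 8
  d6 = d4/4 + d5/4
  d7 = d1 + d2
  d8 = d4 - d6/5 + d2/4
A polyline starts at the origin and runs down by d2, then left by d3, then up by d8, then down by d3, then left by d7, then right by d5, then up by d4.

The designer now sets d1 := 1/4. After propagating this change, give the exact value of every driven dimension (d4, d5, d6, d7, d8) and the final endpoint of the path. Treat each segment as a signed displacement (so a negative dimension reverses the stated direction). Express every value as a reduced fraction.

Apply edit: d1 := 1/4
  d4 = d1/5 + d2 = 141/20
  d5 = d3*4 - 6 + 8 = 18
  d6 = d4/4 + d5/4 = 501/80
  d7 = d1 + d2 = 29/4
  d8 = d4 - d6/5 + d2/4 = 3019/400
Walk from origin (0, 0):
  seg 1: down by d2 = 7 → (0, -7)
  seg 2: left by d3 = 4 → (-4, -7)
  seg 3: up by d8 = 3019/400 → (-4, 219/400)
  seg 4: down by d3 = 4 → (-4, -1381/400)
  seg 5: left by d7 = 29/4 → (-45/4, -1381/400)
  seg 6: right by d5 = 18 → (27/4, -1381/400)
  seg 7: up by d4 = 141/20 → (27/4, 1439/400)

d4 = 141/20
d5 = 18
d6 = 501/80
d7 = 29/4
d8 = 3019/400
endpoint = (27/4, 1439/400)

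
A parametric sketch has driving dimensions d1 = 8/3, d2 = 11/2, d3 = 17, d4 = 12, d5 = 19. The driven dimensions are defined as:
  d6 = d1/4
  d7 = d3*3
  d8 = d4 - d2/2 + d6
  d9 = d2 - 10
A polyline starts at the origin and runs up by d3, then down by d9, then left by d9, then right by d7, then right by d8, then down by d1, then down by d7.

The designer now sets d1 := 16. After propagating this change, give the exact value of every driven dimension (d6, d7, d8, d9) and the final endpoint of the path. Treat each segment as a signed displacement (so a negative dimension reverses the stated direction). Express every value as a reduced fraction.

d6 = 4
d7 = 51
d8 = 53/4
d9 = -9/2
endpoint = (275/4, -91/2)

Apply edit: d1 := 16
  d6 = d1/4 = 4
  d7 = d3*3 = 51
  d8 = d4 - d2/2 + d6 = 53/4
  d9 = d2 - 10 = -9/2
Walk from origin (0, 0):
  seg 1: up by d3 = 17 → (0, 17)
  seg 2: down by d9 = -9/2 → (0, 43/2)
  seg 3: left by d9 = -9/2 → (9/2, 43/2)
  seg 4: right by d7 = 51 → (111/2, 43/2)
  seg 5: right by d8 = 53/4 → (275/4, 43/2)
  seg 6: down by d1 = 16 → (275/4, 11/2)
  seg 7: down by d7 = 51 → (275/4, -91/2)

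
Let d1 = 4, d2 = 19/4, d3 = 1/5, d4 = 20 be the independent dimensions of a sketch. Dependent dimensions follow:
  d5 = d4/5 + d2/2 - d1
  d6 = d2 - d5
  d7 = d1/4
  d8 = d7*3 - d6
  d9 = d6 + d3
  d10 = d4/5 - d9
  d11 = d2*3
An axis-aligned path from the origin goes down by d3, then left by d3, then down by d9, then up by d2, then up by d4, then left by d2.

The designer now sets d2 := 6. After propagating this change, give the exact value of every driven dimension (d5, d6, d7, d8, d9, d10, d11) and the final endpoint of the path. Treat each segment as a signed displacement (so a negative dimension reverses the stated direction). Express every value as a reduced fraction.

d5 = 3
d6 = 3
d7 = 1
d8 = 0
d9 = 16/5
d10 = 4/5
d11 = 18
endpoint = (-31/5, 113/5)

Apply edit: d2 := 6
  d5 = d4/5 + d2/2 - d1 = 3
  d6 = d2 - d5 = 3
  d7 = d1/4 = 1
  d8 = d7*3 - d6 = 0
  d9 = d6 + d3 = 16/5
  d10 = d4/5 - d9 = 4/5
  d11 = d2*3 = 18
Walk from origin (0, 0):
  seg 1: down by d3 = 1/5 → (0, -1/5)
  seg 2: left by d3 = 1/5 → (-1/5, -1/5)
  seg 3: down by d9 = 16/5 → (-1/5, -17/5)
  seg 4: up by d2 = 6 → (-1/5, 13/5)
  seg 5: up by d4 = 20 → (-1/5, 113/5)
  seg 6: left by d2 = 6 → (-31/5, 113/5)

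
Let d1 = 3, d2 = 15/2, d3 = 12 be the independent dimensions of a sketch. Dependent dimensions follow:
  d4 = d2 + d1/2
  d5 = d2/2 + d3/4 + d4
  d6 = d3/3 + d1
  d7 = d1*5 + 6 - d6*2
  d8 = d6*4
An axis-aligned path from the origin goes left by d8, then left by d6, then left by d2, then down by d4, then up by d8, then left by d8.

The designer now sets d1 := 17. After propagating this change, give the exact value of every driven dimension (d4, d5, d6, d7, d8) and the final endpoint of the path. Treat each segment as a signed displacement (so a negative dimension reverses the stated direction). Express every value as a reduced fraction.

Apply edit: d1 := 17
  d4 = d2 + d1/2 = 16
  d5 = d2/2 + d3/4 + d4 = 91/4
  d6 = d3/3 + d1 = 21
  d7 = d1*5 + 6 - d6*2 = 49
  d8 = d6*4 = 84
Walk from origin (0, 0):
  seg 1: left by d8 = 84 → (-84, 0)
  seg 2: left by d6 = 21 → (-105, 0)
  seg 3: left by d2 = 15/2 → (-225/2, 0)
  seg 4: down by d4 = 16 → (-225/2, -16)
  seg 5: up by d8 = 84 → (-225/2, 68)
  seg 6: left by d8 = 84 → (-393/2, 68)

d4 = 16
d5 = 91/4
d6 = 21
d7 = 49
d8 = 84
endpoint = (-393/2, 68)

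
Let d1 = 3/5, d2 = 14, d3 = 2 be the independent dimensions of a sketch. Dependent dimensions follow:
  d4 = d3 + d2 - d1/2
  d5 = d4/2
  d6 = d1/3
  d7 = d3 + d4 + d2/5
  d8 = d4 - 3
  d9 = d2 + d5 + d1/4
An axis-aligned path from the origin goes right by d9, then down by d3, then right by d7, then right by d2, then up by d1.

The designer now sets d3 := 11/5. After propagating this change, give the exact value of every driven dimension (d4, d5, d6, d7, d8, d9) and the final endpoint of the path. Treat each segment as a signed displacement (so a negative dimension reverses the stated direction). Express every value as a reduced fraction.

Apply edit: d3 := 11/5
  d4 = d3 + d2 - d1/2 = 159/10
  d5 = d4/2 = 159/20
  d6 = d1/3 = 1/5
  d7 = d3 + d4 + d2/5 = 209/10
  d8 = d4 - 3 = 129/10
  d9 = d2 + d5 + d1/4 = 221/10
Walk from origin (0, 0):
  seg 1: right by d9 = 221/10 → (221/10, 0)
  seg 2: down by d3 = 11/5 → (221/10, -11/5)
  seg 3: right by d7 = 209/10 → (43, -11/5)
  seg 4: right by d2 = 14 → (57, -11/5)
  seg 5: up by d1 = 3/5 → (57, -8/5)

d4 = 159/10
d5 = 159/20
d6 = 1/5
d7 = 209/10
d8 = 129/10
d9 = 221/10
endpoint = (57, -8/5)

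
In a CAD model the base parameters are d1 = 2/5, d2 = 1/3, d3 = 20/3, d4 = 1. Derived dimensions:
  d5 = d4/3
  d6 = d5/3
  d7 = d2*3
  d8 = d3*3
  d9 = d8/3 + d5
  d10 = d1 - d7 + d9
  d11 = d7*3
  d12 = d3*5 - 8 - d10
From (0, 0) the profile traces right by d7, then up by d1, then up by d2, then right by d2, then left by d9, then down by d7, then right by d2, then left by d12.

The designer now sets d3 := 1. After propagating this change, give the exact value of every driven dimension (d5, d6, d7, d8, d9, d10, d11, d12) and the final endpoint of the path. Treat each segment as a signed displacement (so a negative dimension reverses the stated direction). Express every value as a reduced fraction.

d5 = 1/3
d6 = 1/9
d7 = 1
d8 = 3
d9 = 4/3
d10 = 11/15
d11 = 3
d12 = -56/15
endpoint = (61/15, -4/15)

Apply edit: d3 := 1
  d5 = d4/3 = 1/3
  d6 = d5/3 = 1/9
  d7 = d2*3 = 1
  d8 = d3*3 = 3
  d9 = d8/3 + d5 = 4/3
  d10 = d1 - d7 + d9 = 11/15
  d11 = d7*3 = 3
  d12 = d3*5 - 8 - d10 = -56/15
Walk from origin (0, 0):
  seg 1: right by d7 = 1 → (1, 0)
  seg 2: up by d1 = 2/5 → (1, 2/5)
  seg 3: up by d2 = 1/3 → (1, 11/15)
  seg 4: right by d2 = 1/3 → (4/3, 11/15)
  seg 5: left by d9 = 4/3 → (0, 11/15)
  seg 6: down by d7 = 1 → (0, -4/15)
  seg 7: right by d2 = 1/3 → (1/3, -4/15)
  seg 8: left by d12 = -56/15 → (61/15, -4/15)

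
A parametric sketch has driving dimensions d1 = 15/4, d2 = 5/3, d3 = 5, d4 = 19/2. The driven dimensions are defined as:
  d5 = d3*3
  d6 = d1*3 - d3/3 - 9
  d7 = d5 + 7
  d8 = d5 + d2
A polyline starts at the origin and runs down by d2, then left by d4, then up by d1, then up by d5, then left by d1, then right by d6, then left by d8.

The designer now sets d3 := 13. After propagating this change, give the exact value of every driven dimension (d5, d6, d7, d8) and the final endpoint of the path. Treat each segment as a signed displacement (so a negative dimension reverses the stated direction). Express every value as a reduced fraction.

d5 = 39
d6 = -25/12
d7 = 46
d8 = 122/3
endpoint = (-56, 493/12)

Apply edit: d3 := 13
  d5 = d3*3 = 39
  d6 = d1*3 - d3/3 - 9 = -25/12
  d7 = d5 + 7 = 46
  d8 = d5 + d2 = 122/3
Walk from origin (0, 0):
  seg 1: down by d2 = 5/3 → (0, -5/3)
  seg 2: left by d4 = 19/2 → (-19/2, -5/3)
  seg 3: up by d1 = 15/4 → (-19/2, 25/12)
  seg 4: up by d5 = 39 → (-19/2, 493/12)
  seg 5: left by d1 = 15/4 → (-53/4, 493/12)
  seg 6: right by d6 = -25/12 → (-46/3, 493/12)
  seg 7: left by d8 = 122/3 → (-56, 493/12)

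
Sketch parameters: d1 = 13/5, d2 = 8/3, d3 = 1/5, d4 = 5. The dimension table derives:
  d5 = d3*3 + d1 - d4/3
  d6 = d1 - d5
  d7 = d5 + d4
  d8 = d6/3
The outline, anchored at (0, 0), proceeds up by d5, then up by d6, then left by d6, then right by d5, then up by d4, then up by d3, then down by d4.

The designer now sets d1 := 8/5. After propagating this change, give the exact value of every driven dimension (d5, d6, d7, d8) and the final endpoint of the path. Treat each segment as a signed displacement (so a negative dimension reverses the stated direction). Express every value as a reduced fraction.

d5 = 8/15
d6 = 16/15
d7 = 83/15
d8 = 16/45
endpoint = (-8/15, 9/5)

Apply edit: d1 := 8/5
  d5 = d3*3 + d1 - d4/3 = 8/15
  d6 = d1 - d5 = 16/15
  d7 = d5 + d4 = 83/15
  d8 = d6/3 = 16/45
Walk from origin (0, 0):
  seg 1: up by d5 = 8/15 → (0, 8/15)
  seg 2: up by d6 = 16/15 → (0, 8/5)
  seg 3: left by d6 = 16/15 → (-16/15, 8/5)
  seg 4: right by d5 = 8/15 → (-8/15, 8/5)
  seg 5: up by d4 = 5 → (-8/15, 33/5)
  seg 6: up by d3 = 1/5 → (-8/15, 34/5)
  seg 7: down by d4 = 5 → (-8/15, 9/5)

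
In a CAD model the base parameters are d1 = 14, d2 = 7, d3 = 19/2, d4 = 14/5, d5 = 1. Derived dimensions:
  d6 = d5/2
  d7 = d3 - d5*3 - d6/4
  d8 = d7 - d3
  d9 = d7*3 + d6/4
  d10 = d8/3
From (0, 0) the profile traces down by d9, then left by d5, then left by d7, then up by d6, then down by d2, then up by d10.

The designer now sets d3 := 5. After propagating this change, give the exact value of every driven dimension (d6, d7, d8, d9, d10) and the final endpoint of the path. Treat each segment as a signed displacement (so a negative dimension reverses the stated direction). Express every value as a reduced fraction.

Apply edit: d3 := 5
  d6 = d5/2 = 1/2
  d7 = d3 - d5*3 - d6/4 = 15/8
  d8 = d7 - d3 = -25/8
  d9 = d7*3 + d6/4 = 23/4
  d10 = d8/3 = -25/24
Walk from origin (0, 0):
  seg 1: down by d9 = 23/4 → (0, -23/4)
  seg 2: left by d5 = 1 → (-1, -23/4)
  seg 3: left by d7 = 15/8 → (-23/8, -23/4)
  seg 4: up by d6 = 1/2 → (-23/8, -21/4)
  seg 5: down by d2 = 7 → (-23/8, -49/4)
  seg 6: up by d10 = -25/24 → (-23/8, -319/24)

d6 = 1/2
d7 = 15/8
d8 = -25/8
d9 = 23/4
d10 = -25/24
endpoint = (-23/8, -319/24)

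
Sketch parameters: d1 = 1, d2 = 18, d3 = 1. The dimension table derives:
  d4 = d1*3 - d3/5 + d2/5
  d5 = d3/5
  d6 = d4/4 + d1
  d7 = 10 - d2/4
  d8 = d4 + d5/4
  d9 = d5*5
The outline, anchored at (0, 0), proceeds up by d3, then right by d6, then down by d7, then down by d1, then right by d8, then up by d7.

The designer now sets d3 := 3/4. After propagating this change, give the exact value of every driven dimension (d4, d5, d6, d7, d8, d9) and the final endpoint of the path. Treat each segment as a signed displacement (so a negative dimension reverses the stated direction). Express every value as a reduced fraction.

d4 = 129/20
d5 = 3/20
d6 = 209/80
d7 = 11/2
d8 = 519/80
d9 = 3/4
endpoint = (91/10, -1/4)

Apply edit: d3 := 3/4
  d4 = d1*3 - d3/5 + d2/5 = 129/20
  d5 = d3/5 = 3/20
  d6 = d4/4 + d1 = 209/80
  d7 = 10 - d2/4 = 11/2
  d8 = d4 + d5/4 = 519/80
  d9 = d5*5 = 3/4
Walk from origin (0, 0):
  seg 1: up by d3 = 3/4 → (0, 3/4)
  seg 2: right by d6 = 209/80 → (209/80, 3/4)
  seg 3: down by d7 = 11/2 → (209/80, -19/4)
  seg 4: down by d1 = 1 → (209/80, -23/4)
  seg 5: right by d8 = 519/80 → (91/10, -23/4)
  seg 6: up by d7 = 11/2 → (91/10, -1/4)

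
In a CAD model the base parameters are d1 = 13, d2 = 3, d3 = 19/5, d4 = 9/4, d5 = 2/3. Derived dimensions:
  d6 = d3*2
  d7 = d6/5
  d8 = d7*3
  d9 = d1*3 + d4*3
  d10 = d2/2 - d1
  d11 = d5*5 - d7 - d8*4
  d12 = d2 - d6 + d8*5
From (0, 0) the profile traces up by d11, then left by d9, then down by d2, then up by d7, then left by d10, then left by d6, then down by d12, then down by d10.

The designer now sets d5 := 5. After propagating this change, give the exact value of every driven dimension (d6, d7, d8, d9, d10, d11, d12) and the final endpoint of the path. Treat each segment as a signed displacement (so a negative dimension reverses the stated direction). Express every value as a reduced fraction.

d6 = 38/5
d7 = 38/25
d8 = 114/25
d9 = 183/4
d10 = -23/2
d11 = 131/25
d12 = 91/5
endpoint = (-837/20, -147/50)

Apply edit: d5 := 5
  d6 = d3*2 = 38/5
  d7 = d6/5 = 38/25
  d8 = d7*3 = 114/25
  d9 = d1*3 + d4*3 = 183/4
  d10 = d2/2 - d1 = -23/2
  d11 = d5*5 - d7 - d8*4 = 131/25
  d12 = d2 - d6 + d8*5 = 91/5
Walk from origin (0, 0):
  seg 1: up by d11 = 131/25 → (0, 131/25)
  seg 2: left by d9 = 183/4 → (-183/4, 131/25)
  seg 3: down by d2 = 3 → (-183/4, 56/25)
  seg 4: up by d7 = 38/25 → (-183/4, 94/25)
  seg 5: left by d10 = -23/2 → (-137/4, 94/25)
  seg 6: left by d6 = 38/5 → (-837/20, 94/25)
  seg 7: down by d12 = 91/5 → (-837/20, -361/25)
  seg 8: down by d10 = -23/2 → (-837/20, -147/50)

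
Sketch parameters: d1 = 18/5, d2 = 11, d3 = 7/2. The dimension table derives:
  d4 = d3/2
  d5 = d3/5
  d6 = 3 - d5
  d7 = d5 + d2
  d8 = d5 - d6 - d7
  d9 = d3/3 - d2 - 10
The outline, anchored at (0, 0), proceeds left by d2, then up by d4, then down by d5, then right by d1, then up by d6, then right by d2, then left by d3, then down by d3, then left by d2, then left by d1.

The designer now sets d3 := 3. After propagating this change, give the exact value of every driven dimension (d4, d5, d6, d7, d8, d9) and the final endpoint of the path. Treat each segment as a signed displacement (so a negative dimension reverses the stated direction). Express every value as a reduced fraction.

d4 = 3/2
d5 = 3/5
d6 = 12/5
d7 = 58/5
d8 = -67/5
d9 = -20
endpoint = (-14, 3/10)

Apply edit: d3 := 3
  d4 = d3/2 = 3/2
  d5 = d3/5 = 3/5
  d6 = 3 - d5 = 12/5
  d7 = d5 + d2 = 58/5
  d8 = d5 - d6 - d7 = -67/5
  d9 = d3/3 - d2 - 10 = -20
Walk from origin (0, 0):
  seg 1: left by d2 = 11 → (-11, 0)
  seg 2: up by d4 = 3/2 → (-11, 3/2)
  seg 3: down by d5 = 3/5 → (-11, 9/10)
  seg 4: right by d1 = 18/5 → (-37/5, 9/10)
  seg 5: up by d6 = 12/5 → (-37/5, 33/10)
  seg 6: right by d2 = 11 → (18/5, 33/10)
  seg 7: left by d3 = 3 → (3/5, 33/10)
  seg 8: down by d3 = 3 → (3/5, 3/10)
  seg 9: left by d2 = 11 → (-52/5, 3/10)
  seg 10: left by d1 = 18/5 → (-14, 3/10)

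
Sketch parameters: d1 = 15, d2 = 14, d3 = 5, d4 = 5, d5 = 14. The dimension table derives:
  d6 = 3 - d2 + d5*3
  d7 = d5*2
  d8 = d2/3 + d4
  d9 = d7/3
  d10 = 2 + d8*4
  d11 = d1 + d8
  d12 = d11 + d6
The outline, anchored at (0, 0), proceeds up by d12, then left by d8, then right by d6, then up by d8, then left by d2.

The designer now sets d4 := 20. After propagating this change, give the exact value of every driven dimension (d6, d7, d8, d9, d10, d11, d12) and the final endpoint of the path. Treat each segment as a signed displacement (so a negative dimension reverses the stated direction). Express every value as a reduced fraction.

Apply edit: d4 := 20
  d6 = 3 - d2 + d5*3 = 31
  d7 = d5*2 = 28
  d8 = d2/3 + d4 = 74/3
  d9 = d7/3 = 28/3
  d10 = 2 + d8*4 = 302/3
  d11 = d1 + d8 = 119/3
  d12 = d11 + d6 = 212/3
Walk from origin (0, 0):
  seg 1: up by d12 = 212/3 → (0, 212/3)
  seg 2: left by d8 = 74/3 → (-74/3, 212/3)
  seg 3: right by d6 = 31 → (19/3, 212/3)
  seg 4: up by d8 = 74/3 → (19/3, 286/3)
  seg 5: left by d2 = 14 → (-23/3, 286/3)

d6 = 31
d7 = 28
d8 = 74/3
d9 = 28/3
d10 = 302/3
d11 = 119/3
d12 = 212/3
endpoint = (-23/3, 286/3)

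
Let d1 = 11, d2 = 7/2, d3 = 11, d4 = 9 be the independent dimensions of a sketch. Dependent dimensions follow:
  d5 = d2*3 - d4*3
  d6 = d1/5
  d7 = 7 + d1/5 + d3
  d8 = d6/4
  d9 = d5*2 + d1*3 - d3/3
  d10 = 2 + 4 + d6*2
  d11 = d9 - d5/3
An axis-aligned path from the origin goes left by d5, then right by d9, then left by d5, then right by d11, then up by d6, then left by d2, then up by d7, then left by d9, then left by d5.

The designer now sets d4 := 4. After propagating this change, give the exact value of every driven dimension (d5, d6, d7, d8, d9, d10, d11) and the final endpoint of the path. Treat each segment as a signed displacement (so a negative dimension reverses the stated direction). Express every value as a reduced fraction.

d5 = -3/2
d6 = 11/5
d7 = 101/5
d8 = 11/20
d9 = 79/3
d10 = 52/5
d11 = 161/6
endpoint = (167/6, 112/5)

Apply edit: d4 := 4
  d5 = d2*3 - d4*3 = -3/2
  d6 = d1/5 = 11/5
  d7 = 7 + d1/5 + d3 = 101/5
  d8 = d6/4 = 11/20
  d9 = d5*2 + d1*3 - d3/3 = 79/3
  d10 = 2 + 4 + d6*2 = 52/5
  d11 = d9 - d5/3 = 161/6
Walk from origin (0, 0):
  seg 1: left by d5 = -3/2 → (3/2, 0)
  seg 2: right by d9 = 79/3 → (167/6, 0)
  seg 3: left by d5 = -3/2 → (88/3, 0)
  seg 4: right by d11 = 161/6 → (337/6, 0)
  seg 5: up by d6 = 11/5 → (337/6, 11/5)
  seg 6: left by d2 = 7/2 → (158/3, 11/5)
  seg 7: up by d7 = 101/5 → (158/3, 112/5)
  seg 8: left by d9 = 79/3 → (79/3, 112/5)
  seg 9: left by d5 = -3/2 → (167/6, 112/5)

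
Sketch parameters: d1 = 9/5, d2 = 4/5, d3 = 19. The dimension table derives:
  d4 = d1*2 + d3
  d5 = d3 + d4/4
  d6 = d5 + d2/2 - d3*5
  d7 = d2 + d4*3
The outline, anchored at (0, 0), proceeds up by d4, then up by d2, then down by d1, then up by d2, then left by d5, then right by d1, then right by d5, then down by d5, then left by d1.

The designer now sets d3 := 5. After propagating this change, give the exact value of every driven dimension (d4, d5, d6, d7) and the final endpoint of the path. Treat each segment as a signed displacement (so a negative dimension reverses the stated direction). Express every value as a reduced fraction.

d4 = 43/5
d5 = 143/20
d6 = -349/20
d7 = 133/5
endpoint = (0, 5/4)

Apply edit: d3 := 5
  d4 = d1*2 + d3 = 43/5
  d5 = d3 + d4/4 = 143/20
  d6 = d5 + d2/2 - d3*5 = -349/20
  d7 = d2 + d4*3 = 133/5
Walk from origin (0, 0):
  seg 1: up by d4 = 43/5 → (0, 43/5)
  seg 2: up by d2 = 4/5 → (0, 47/5)
  seg 3: down by d1 = 9/5 → (0, 38/5)
  seg 4: up by d2 = 4/5 → (0, 42/5)
  seg 5: left by d5 = 143/20 → (-143/20, 42/5)
  seg 6: right by d1 = 9/5 → (-107/20, 42/5)
  seg 7: right by d5 = 143/20 → (9/5, 42/5)
  seg 8: down by d5 = 143/20 → (9/5, 5/4)
  seg 9: left by d1 = 9/5 → (0, 5/4)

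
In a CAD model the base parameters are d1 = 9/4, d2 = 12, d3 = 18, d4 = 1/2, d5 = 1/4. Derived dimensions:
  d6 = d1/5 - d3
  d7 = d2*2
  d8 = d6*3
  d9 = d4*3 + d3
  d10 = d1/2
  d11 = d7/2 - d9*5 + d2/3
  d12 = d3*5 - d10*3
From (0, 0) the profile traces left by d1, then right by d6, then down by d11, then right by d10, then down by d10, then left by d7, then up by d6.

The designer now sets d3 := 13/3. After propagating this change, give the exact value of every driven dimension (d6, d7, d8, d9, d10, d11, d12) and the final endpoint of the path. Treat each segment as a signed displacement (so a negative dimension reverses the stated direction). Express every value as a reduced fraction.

Apply edit: d3 := 13/3
  d6 = d1/5 - d3 = -233/60
  d7 = d2*2 = 24
  d8 = d6*3 = -233/20
  d9 = d4*3 + d3 = 35/6
  d10 = d1/2 = 9/8
  d11 = d7/2 - d9*5 + d2/3 = -79/6
  d12 = d3*5 - d10*3 = 439/24
Walk from origin (0, 0):
  seg 1: left by d1 = 9/4 → (-9/4, 0)
  seg 2: right by d6 = -233/60 → (-92/15, 0)
  seg 3: down by d11 = -79/6 → (-92/15, 79/6)
  seg 4: right by d10 = 9/8 → (-601/120, 79/6)
  seg 5: down by d10 = 9/8 → (-601/120, 289/24)
  seg 6: left by d7 = 24 → (-3481/120, 289/24)
  seg 7: up by d6 = -233/60 → (-3481/120, 979/120)

d6 = -233/60
d7 = 24
d8 = -233/20
d9 = 35/6
d10 = 9/8
d11 = -79/6
d12 = 439/24
endpoint = (-3481/120, 979/120)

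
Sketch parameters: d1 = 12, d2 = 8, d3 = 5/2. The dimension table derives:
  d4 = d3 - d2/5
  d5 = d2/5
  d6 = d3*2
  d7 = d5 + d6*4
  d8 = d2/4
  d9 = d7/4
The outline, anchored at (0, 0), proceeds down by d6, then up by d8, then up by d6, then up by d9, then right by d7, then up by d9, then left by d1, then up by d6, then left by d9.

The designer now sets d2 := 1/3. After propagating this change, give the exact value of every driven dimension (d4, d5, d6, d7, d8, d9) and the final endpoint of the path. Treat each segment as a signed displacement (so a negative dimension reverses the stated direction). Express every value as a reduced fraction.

d4 = 73/30
d5 = 1/15
d6 = 5
d7 = 301/15
d8 = 1/12
d9 = 301/60
endpoint = (61/20, 907/60)

Apply edit: d2 := 1/3
  d4 = d3 - d2/5 = 73/30
  d5 = d2/5 = 1/15
  d6 = d3*2 = 5
  d7 = d5 + d6*4 = 301/15
  d8 = d2/4 = 1/12
  d9 = d7/4 = 301/60
Walk from origin (0, 0):
  seg 1: down by d6 = 5 → (0, -5)
  seg 2: up by d8 = 1/12 → (0, -59/12)
  seg 3: up by d6 = 5 → (0, 1/12)
  seg 4: up by d9 = 301/60 → (0, 51/10)
  seg 5: right by d7 = 301/15 → (301/15, 51/10)
  seg 6: up by d9 = 301/60 → (301/15, 607/60)
  seg 7: left by d1 = 12 → (121/15, 607/60)
  seg 8: up by d6 = 5 → (121/15, 907/60)
  seg 9: left by d9 = 301/60 → (61/20, 907/60)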